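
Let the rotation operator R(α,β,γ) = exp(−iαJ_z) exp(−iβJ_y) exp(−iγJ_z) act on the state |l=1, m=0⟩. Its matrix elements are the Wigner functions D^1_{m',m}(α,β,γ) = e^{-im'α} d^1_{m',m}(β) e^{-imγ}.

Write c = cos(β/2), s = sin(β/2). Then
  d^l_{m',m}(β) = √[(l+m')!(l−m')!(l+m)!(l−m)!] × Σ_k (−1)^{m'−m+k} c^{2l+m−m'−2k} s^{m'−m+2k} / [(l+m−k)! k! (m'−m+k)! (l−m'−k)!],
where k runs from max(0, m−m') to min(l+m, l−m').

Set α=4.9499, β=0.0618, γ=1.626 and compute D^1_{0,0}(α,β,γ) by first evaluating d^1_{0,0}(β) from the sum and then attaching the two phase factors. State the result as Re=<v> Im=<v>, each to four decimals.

D^1_{0,0}(4.9499,0.0618,1.626) = e^{-i·0·4.9499}·d^1_{0,0}(0.0618)·e^{-i·0·1.626}. Compute d first:
Half-angle: c=0.999523, s=0.030895. N=√(1·1·1·1)=1.000000
The bounds max(0,m−m')=0 and min(l+m,l−m')=1 give 2 terms
  k=0: (−1)^0·1.0000/(1)·0.9995^2·0.0309^0 = +0.999045
  k=1: (−1)^1·1.0000/(1)·0.9995^0·0.0309^2 = -0.000955
d^1_{0,0}(0.0618) = +0.999045 -0.000955 = +0.998091
D = (+1.000000+0.000000i)·(+0.998091)·(+1.000000+0.000000i) = +0.998091+0.000000i

Re=0.9981 Im=0.0000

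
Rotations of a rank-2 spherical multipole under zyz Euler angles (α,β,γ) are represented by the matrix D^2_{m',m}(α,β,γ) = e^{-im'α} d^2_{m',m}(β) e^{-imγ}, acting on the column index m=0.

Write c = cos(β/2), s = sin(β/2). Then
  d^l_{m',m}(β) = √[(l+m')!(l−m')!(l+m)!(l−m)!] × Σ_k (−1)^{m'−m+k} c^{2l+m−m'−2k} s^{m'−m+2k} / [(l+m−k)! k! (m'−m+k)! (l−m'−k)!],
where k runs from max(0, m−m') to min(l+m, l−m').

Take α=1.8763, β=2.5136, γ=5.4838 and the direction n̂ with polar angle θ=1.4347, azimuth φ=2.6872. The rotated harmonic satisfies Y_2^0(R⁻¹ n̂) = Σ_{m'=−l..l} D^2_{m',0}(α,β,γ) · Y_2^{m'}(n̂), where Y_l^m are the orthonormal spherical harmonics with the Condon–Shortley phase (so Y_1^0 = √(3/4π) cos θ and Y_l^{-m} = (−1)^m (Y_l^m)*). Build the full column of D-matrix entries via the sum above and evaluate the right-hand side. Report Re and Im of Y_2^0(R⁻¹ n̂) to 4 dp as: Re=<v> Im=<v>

Need the full column D^2_{m',0} for m'=−2..2 at α=1.8763, β=2.5136, γ=5.4838.
cos(β/2)=0.308862, sin(β/2)=0.951107
d^2_{-2,0}: single k=2 term ⇒ +0.211380;  D = -0.173135-0.121267i
d^2_{-1,0}: k∈[1..2] ⇒ +0.068643 -0.650921 = -0.582277;  D = +0.175134-0.555315i
d^2_{0,0}: k∈[0..2] ⇒ +0.009100 -0.345182 +0.818309 = +0.482228;  D = +0.482228+0.000000i
d^2_{1,0}: k∈[0..1] ⇒ -0.068643 +0.650921 = +0.582277;  D = -0.175134-0.555315i
d^2_{2,0}: single k=0 term ⇒ +0.211380;  D = -0.173135+0.121267i
Y_2^{m'}(θ=1.4347,φ=2.6872) and Σ D·Y over m':
  (-0.1731-0.1213i)·(+0.2331+0.2991i)  (+0.1751-0.5553i)·(-0.0933-0.0456i)  (+0.4822+0.0000i)·(-0.2980+0.0000i)  (-0.1751-0.5553i)·(+0.0933-0.0456i)  (-0.1731+0.1213i)·(+0.2331-0.2991i)
Y_2^0(R⁻¹ n̂) = -0.235170+0.000000i

Re=-0.2352 Im=0.0000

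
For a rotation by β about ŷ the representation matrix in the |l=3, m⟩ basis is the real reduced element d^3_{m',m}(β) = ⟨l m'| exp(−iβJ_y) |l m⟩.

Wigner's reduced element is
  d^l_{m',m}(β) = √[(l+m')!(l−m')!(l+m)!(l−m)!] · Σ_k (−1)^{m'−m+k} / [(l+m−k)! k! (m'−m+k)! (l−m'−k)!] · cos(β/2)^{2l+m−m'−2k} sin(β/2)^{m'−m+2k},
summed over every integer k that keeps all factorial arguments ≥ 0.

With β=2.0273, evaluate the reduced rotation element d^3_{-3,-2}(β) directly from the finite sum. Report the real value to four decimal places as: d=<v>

d=0.0859

d^3_{-3,-2}(β=2.0273) via Wigner's sum:
Half-angle: c=0.528766, s=0.848767. N=√(1·720·1·120)=293.938769
k: max(0,(-2)−(-3))=1 … min(3+(-2),3−(-3))=1
  k=1: (−1)^0·293.9388/(120)·0.5288^5·0.8488^1 = +0.085938
d^3_{-3,-2}(2.0273) = +0.085938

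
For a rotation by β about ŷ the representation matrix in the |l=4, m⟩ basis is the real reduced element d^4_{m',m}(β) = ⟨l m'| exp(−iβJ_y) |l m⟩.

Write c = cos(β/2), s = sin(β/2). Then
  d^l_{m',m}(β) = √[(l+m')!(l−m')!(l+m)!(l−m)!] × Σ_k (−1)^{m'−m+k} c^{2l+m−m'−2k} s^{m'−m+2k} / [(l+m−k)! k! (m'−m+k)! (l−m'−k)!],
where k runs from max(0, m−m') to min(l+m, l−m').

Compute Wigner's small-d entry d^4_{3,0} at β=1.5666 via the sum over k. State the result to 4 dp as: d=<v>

d=-0.0062

d^4_{3,0}(β=1.5666) via Wigner's sum:
c=cos(1.5666/2)=0.708589, s=sin(1.5666/2)=0.705622; N=√[5040·1·24·24]=1703.830978
Admissible k: 0..1 (factorial args all ≥0)
  k=0: (−1)^3·1703.8310/(144)·0.7086^5·0.7056^3 = -0.742594
  k=1: (−1)^4·1703.8310/(144)·0.7086^3·0.7056^5 = +0.736387
d^4_{3,0}(1.5666) = -0.742594 +0.736387 = -0.006206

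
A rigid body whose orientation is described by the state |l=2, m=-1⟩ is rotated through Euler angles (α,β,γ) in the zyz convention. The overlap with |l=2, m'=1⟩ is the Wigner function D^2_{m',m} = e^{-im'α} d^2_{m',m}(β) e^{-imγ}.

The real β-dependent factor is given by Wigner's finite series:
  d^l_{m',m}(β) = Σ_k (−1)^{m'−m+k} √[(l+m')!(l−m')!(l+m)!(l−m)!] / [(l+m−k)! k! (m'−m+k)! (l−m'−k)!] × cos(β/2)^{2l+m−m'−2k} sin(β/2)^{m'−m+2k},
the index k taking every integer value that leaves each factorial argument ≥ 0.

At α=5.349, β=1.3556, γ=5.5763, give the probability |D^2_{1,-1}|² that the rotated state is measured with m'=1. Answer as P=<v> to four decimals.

Split into d^2_{1,-1}(β=1.3556) × two z-phases.
With c≡cos(β/2)=0.778954 and s≡sin(β/2)=0.627081, N=[6·1·1·6]^{1/2}=6.000000
k∈{0,1} keeps every argument non-negative
  k=0: (−1)^2·6.0000/(2)·0.7790^2·0.6271^2 = +0.715801
  k=1: (−1)^3·6.0000/(6)·0.7790^0·0.6271^4 = -0.154630
d^2_{1,-1}(1.3556) = +0.715801 -0.154630 = +0.561171
|D^2_{1,-1}|² = |d^2_{1,-1}(β)|² = (+0.561171)² = 0.314912 (the z-rotation phases have unit modulus)

P=0.3149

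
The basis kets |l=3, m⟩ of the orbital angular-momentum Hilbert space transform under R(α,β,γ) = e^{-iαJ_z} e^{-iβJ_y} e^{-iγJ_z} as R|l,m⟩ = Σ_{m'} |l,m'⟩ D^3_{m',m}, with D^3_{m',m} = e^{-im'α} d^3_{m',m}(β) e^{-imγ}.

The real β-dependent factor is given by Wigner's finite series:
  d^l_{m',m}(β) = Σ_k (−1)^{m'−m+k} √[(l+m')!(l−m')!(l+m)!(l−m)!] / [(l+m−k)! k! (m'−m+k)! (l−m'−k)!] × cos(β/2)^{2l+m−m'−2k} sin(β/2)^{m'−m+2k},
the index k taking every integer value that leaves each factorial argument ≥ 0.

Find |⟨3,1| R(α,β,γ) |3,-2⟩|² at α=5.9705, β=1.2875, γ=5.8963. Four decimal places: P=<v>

P=0.2527

D^3_{1,-2}(5.9705,1.2875,5.8963) = e^{-i·1·5.9705}·d^3_{1,-2}(1.2875)·e^{-i·-2·5.8963}. Compute d first:
c=cos(1.2875/2)=0.799851, s=sin(1.2875/2)=0.600199; N=√[24·2·1·120]=75.894664
k∈{0,1} keeps every argument non-negative
  k=0: (−1)^3·75.8947/(12)·0.7999^3·0.6002^3 = -0.699750
  k=1: (−1)^4·75.8947/(24)·0.7999^1·0.6002^5 = +0.197009
d^3_{1,-2}(1.2875) = -0.699750 +0.197009 = -0.502741
|D^3_{1,-2}|² = |d^3_{1,-2}(β)|² = (-0.502741)² = 0.252748 (the z-rotation phases have unit modulus)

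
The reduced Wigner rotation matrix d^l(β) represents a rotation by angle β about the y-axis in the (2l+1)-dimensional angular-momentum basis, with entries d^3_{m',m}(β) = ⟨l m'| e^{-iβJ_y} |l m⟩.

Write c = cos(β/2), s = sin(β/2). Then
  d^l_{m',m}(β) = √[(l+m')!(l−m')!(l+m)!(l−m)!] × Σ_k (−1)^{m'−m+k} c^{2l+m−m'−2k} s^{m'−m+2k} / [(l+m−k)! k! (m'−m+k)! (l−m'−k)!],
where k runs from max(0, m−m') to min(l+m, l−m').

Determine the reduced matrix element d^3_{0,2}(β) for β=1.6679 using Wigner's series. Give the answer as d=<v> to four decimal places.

d=-0.1315

d^3_{0,2}(β=1.6679) via Wigner's sum:
Half-angle: c=0.671956, s=0.740591. N=√(6·6·120·1)=65.726707
k: max(0,(2)−(0))=2 … min(3+(2),3−(0))=3
  k=2: (−1)^0·65.7267/(12)·0.6720^4·0.7406^2 = +0.612464
  k=3: (−1)^1·65.7267/(12)·0.6720^2·0.7406^4 = -0.743972
d^3_{0,2}(1.6679) = +0.612464 -0.743972 = -0.131508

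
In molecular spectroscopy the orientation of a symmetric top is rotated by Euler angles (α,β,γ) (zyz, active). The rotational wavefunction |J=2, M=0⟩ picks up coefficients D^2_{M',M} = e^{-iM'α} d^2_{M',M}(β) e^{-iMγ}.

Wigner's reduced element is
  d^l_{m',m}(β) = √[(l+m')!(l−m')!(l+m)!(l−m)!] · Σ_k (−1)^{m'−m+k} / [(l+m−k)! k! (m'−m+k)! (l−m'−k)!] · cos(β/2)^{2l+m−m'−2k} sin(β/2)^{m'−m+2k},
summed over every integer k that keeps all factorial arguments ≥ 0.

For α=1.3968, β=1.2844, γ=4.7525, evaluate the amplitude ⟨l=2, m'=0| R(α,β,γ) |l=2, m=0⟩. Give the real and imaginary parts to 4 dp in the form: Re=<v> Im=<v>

Re=-0.3803 Im=0.0000

D^2_{0,0}(1.3968,1.2844,4.7525) = e^{-i·0·1.3968}·d^2_{0,0}(1.2844)·e^{-i·0·4.7525}. Compute d first:
c=cos(1.2844/2)=0.800780, s=sin(1.2844/2)=0.598959; N=√[2·2·2·2]=4.000000
k∈{0,1,2} keeps every argument non-negative
  k=0: (−1)^0·4.0000/(4)·0.8008^4·0.5990^0 = +0.411200
  k=1: (−1)^1·4.0000/(1)·0.8008^2·0.5990^2 = -0.920195
  k=2: (−1)^2·4.0000/(4)·0.8008^0·0.5990^4 = +0.128703
d^2_{0,0}(1.2844) = +0.411200 -0.920195 +0.128703 = -0.380293
Phases: e^{-i·(0)·1.3968}=+1.000000+0.000000i, e^{-i·(0)·4.7525}=+1.000000+0.000000i ⇒ D=-0.380293+0.000000i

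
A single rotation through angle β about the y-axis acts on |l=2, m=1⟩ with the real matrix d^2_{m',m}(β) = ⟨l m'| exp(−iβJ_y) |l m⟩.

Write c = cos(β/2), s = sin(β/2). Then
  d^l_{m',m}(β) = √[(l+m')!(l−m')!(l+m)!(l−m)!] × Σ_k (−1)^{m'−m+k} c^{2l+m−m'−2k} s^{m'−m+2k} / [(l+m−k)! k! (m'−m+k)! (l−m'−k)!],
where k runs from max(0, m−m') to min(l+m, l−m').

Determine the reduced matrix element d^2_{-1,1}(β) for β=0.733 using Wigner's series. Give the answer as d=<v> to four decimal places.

d=0.3193

d^2_{-1,1}(β=0.733) via Wigner's sum:
Half-angle: c=0.933587, s=0.358350. N=√(1·6·6·1)=6.000000
k∈{2,3} keeps every argument non-negative
  k=2: (−1)^0·6.0000/(2)·0.9336^2·0.3584^2 = +0.335773
  k=3: (−1)^1·6.0000/(6)·0.9336^0·0.3584^4 = -0.016490
d^2_{-1,1}(0.733) = +0.335773 -0.016490 = +0.319283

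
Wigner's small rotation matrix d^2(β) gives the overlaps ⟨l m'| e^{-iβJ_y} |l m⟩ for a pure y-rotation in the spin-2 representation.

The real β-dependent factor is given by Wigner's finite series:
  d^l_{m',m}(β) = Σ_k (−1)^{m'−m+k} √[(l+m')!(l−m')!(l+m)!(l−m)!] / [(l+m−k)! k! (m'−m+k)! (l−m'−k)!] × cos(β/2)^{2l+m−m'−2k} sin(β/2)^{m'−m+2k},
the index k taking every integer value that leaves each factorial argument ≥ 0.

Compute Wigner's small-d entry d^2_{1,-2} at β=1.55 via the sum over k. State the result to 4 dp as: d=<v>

d^2_{1,-2}(β=1.55) via Wigner's sum:
c=cos(1.55/2)=0.714421, s=sin(1.55/2)=0.699716; N=√[6·1·1·24]=12.000000
k: max(0,(-2)−(1))=0 … min(2+(-2),2−(1))=0
  k=0: (−1)^3·12.0000/(6)·0.7144^1·0.6997^3 = -0.489497
d^2_{1,-2}(1.55) = -0.489497

d=-0.4895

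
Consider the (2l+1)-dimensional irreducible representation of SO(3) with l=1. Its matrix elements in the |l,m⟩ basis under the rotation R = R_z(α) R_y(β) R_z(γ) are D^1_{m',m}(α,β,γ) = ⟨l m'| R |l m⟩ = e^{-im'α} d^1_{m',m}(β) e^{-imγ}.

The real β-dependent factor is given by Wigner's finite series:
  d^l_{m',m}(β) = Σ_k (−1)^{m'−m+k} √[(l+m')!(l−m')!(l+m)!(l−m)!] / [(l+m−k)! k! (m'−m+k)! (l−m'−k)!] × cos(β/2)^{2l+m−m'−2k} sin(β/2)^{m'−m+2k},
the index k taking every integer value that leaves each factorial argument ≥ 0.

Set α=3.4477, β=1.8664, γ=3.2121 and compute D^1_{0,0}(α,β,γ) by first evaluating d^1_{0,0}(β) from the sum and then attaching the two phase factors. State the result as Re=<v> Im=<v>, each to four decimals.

Re=-0.2913 Im=0.0000

First d^1_{0,0}(β=1.8664), then the phase factors e^{-i(0)α} and e^{-i(0)γ}:
Half-angle: c=0.595266, s=0.803529. N=√(1·1·1·1)=1.000000
The bounds max(0,m−m')=0 and min(l+m,l−m')=1 give 2 terms
  k=0: (−1)^0·1.0000/(1)·0.5953^2·0.8035^0 = +0.354341
  k=1: (−1)^1·1.0000/(1)·0.5953^0·0.8035^2 = -0.645659
d^1_{0,0}(1.8664) = +0.354341 -0.645659 = -0.291317
Attach z-rotation phases: D = e^{-i(0)(3.4477)}·(-0.291317)·e^{-i(0)(3.2121)} = -0.291317+0.000000i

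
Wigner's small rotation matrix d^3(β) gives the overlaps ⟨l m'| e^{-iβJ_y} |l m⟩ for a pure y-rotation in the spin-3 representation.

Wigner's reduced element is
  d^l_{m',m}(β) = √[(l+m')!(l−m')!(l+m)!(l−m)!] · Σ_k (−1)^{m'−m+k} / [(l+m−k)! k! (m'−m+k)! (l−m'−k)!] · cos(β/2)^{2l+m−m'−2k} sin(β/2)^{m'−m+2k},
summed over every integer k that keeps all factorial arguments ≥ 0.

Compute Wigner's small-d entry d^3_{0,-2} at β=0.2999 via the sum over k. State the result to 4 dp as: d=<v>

d^3_{0,-2}(β=0.2999) via Wigner's sum:
c=cos(0.2999/2)=0.988779, s=sin(0.2999/2)=0.149389; N=√[6·6·1·120]=65.726707
The bounds max(0,m−m')=0 and min(l+m,l−m')=1 give 2 terms
  k=0: (−1)^2·65.7267/(12)·0.9888^4·0.1494^2 = +0.116840
  k=1: (−1)^3·65.7267/(12)·0.9888^2·0.1494^4 = -0.002667
d^3_{0,-2}(0.2999) = +0.116840 -0.002667 = +0.114173

d=0.1142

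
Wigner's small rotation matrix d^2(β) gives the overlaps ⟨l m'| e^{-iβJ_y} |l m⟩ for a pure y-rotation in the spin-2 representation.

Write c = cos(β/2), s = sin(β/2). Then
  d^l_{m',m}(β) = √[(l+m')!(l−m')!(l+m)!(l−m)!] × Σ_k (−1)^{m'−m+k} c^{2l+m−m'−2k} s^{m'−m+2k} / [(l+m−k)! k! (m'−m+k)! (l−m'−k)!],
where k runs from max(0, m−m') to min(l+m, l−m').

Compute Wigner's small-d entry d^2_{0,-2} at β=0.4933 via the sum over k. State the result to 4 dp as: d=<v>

d^2_{0,-2}(β=0.4933) via Wigner's sum:
Half-angle: c=0.969736, s=0.244157. N=√(2·2·1·24)=9.797959
k: max(0,(-2)−(0))=0 … min(2+(-2),2−(0))=0
  k=0: (−1)^2·9.7980/(4)·0.9697^2·0.2442^2 = +0.137316
d^2_{0,-2}(0.4933) = +0.137316

d=0.1373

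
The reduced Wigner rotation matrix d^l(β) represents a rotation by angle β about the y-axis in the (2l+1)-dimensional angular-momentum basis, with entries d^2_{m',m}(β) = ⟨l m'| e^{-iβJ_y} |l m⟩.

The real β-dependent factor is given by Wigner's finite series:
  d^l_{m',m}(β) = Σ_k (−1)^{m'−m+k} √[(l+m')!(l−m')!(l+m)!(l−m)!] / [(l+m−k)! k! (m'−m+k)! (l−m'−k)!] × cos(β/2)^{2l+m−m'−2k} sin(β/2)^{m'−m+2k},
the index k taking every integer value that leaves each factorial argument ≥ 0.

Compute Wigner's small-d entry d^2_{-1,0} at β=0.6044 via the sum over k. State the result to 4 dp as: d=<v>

d=0.5727

d^2_{-1,0}(β=0.6044) via Wigner's sum:
c=cos(0.6044/2)=0.954684, s=sin(0.6044/2)=0.297621; N=√[1·6·2·2]=4.898979
k: max(0,(0)−(-1))=1 … min(2+(0),2−(-1))=2
  k=1: (−1)^0·4.8990/(2)·0.9547^3·0.2976^1 = +0.634335
  k=2: (−1)^1·4.8990/(2)·0.9547^1·0.2976^3 = -0.061649
d^2_{-1,0}(0.6044) = +0.634335 -0.061649 = +0.572686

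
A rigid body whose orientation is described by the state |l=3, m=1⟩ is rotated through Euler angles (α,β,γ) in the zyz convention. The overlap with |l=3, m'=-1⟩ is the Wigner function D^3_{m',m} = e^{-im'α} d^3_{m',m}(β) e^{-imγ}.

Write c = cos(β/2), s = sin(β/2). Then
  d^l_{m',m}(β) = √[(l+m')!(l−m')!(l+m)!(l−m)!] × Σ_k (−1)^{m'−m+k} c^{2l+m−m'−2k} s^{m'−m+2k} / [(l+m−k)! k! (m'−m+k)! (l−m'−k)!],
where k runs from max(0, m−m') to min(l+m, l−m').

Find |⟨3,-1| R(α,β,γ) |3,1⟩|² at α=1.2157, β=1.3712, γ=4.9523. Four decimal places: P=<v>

P=0.0248

D^3_{-1,1}(1.2157,1.3712,4.9523) = e^{-i·-1·1.2157}·d^3_{-1,1}(1.3712)·e^{-i·1·4.9523}. Compute d first:
With c≡cos(β/2)=0.774039 and s≡sin(β/2)=0.633138, N=[2·24·24·2]^{1/2}=48.000000
The bounds max(0,m−m')=2 and min(l+m,l−m')=4 give 3 terms
  k=2: (−1)^0·48.0000/(8)·0.7740^4·0.6331^2 = +0.863375
  k=3: (−1)^1·48.0000/(6)·0.7740^2·0.6331^4 = -0.770208
  k=4: (−1)^2·48.0000/(48)·0.7740^0·0.6331^6 = +0.064415
d^3_{-1,1}(1.3712) = +0.863375 -0.770208 +0.064415 = +0.157582
|D^3_{-1,1}|² = |d^3_{-1,1}(β)|² = (+0.157582)² = 0.024832 (the z-rotation phases have unit modulus)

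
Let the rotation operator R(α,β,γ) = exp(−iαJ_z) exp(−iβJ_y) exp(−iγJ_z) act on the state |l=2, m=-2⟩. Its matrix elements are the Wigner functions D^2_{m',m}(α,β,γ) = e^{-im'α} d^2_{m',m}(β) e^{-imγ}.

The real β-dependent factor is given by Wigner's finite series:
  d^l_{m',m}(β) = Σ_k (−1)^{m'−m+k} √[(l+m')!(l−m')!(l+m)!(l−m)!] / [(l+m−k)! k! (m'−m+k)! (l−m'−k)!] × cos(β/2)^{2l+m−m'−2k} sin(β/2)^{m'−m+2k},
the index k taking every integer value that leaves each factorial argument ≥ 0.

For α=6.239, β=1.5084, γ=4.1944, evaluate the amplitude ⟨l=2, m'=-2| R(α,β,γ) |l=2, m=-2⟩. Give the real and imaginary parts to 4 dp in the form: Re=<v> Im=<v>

Re=-0.1218 Im=0.2545

D^2_{-2,-2}(6.239,1.5084,4.1944) = e^{-i·-2·6.239}·d^2_{-2,-2}(1.5084)·e^{-i·-2·4.1944}. Compute d first:
c=cos(1.5084/2)=0.728820, s=sin(1.5084/2)=0.684706; N=√[1·24·1·24]=24.000000
k: max(0,(-2)−(-2))=0 … min(2+(-2),2−(-2))=0
  k=0: (−1)^0·24.0000/(24)·0.7288^4·0.6847^0 = +0.282150
d^2_{-2,-2}(1.5084) = +0.282150
Attach z-rotation phases: D = e^{-i(-2)(6.239)}·(+0.282150)·e^{-i(-2)(4.1944)} = -0.121822+0.254495i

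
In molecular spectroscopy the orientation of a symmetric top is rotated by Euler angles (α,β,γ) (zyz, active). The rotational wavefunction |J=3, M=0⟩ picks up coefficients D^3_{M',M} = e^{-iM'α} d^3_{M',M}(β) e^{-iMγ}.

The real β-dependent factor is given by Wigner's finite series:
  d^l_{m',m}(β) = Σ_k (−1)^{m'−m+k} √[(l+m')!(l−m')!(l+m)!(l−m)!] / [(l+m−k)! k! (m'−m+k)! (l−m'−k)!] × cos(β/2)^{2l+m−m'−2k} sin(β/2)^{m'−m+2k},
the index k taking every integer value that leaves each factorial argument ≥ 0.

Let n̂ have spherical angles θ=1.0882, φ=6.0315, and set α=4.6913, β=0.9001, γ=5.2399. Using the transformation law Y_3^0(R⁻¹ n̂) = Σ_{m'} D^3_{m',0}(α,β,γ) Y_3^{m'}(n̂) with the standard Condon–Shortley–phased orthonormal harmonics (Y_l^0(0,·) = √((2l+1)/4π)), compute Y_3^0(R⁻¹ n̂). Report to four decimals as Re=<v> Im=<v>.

Re=-0.3338 Im=0.0000

Need the full column D^3_{m',0} for m'=−3..3 at α=4.6913, β=0.9001, γ=5.2399.
cos(β/2)=0.900425, sin(β/2)=0.435011
d^3_{-3,0}: single k=3 term ⇒ +0.268756;  D = +0.016992+0.268218i
d^3_{-2,0}: k∈[2..3] ⇒ +0.681320 -0.159021 = +0.522299;  D = -0.521834+0.022023i
d^3_{-1,0}: k∈[1..3] ⇒ +0.891926 -0.624532 +0.048589 = +0.315984;  D = -0.006663-0.315913i
d^3_{0,0}: k∈[0..3] ⇒ +0.532950 -1.119523 +0.261299 -0.006776 = -0.332051;  D = -0.332051+0.000000i
d^3_{1,0}: k∈[0..2] ⇒ -0.891926 +0.624532 -0.048589 = -0.315984;  D = +0.006663-0.315913i
d^3_{2,0}: k∈[0..1] ⇒ +0.681320 -0.159021 = +0.522299;  D = -0.521834-0.022023i
d^3_{3,0}: single k=0 term ⇒ -0.268756;  D = -0.016992+0.268218i
Y_3^{m'}(θ=1.0882,φ=6.0315) and Σ D·Y over m':
  (+0.0170+0.2682i)·(+0.2112+0.1987i)  (-0.5218+0.0220i)·(+0.3260+0.1795i)  (-0.0067-0.3159i)·(+0.0213+0.0055i)  (-0.3321+0.0000i)·(-0.3331+0.0000i)  (+0.0067-0.3159i)·(-0.0213+0.0055i)  (-0.5218-0.0220i)·(+0.3260-0.1795i)  (-0.0170+0.2682i)·(-0.2112+0.1987i)
Y_3^0(R⁻¹ n̂) = -0.333779+0.000000i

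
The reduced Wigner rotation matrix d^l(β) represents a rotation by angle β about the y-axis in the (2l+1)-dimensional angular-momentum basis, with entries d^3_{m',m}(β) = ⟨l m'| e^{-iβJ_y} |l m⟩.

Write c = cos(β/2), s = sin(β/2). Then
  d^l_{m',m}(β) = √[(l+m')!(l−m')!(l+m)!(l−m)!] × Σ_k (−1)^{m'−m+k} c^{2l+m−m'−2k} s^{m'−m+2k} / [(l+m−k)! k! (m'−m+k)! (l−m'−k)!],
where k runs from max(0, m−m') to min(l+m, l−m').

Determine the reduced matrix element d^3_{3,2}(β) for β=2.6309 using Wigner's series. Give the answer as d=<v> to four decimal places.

d^3_{3,2}(β=2.6309) via Wigner's sum:
c=cos(2.6309/2)=0.252581, s=sin(2.6309/2)=0.967576; N=√[720·1·120·1]=293.938769
Admissible k: 0..0 (factorial args all ≥0)
  k=0: (−1)^1·293.9388/(120)·0.2526^5·0.9676^1 = -0.002436
d^3_{3,2}(2.6309) = -0.002436

d=-0.0024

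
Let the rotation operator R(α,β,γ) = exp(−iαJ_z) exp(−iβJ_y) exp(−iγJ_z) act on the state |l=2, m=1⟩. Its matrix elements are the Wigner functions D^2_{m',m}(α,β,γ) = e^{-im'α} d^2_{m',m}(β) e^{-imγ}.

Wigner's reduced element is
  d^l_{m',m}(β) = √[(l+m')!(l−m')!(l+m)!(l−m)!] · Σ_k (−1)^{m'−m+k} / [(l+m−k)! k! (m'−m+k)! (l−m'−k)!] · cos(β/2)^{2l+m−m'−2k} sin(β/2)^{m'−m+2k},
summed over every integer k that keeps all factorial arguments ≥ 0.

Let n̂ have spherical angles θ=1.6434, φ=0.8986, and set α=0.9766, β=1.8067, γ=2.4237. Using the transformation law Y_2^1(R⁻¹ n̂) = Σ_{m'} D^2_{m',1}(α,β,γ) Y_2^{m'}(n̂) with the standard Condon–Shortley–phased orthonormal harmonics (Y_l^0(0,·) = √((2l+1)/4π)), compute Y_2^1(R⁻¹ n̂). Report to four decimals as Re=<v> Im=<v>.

Need the full column D^2_{m',1} for m'=−2..2 at α=0.9766, β=1.8067, γ=2.4237.
cos(β/2)=0.618982, sin(β/2)=0.785405
d^2_{-2,1}: single k=3 term ⇒ +0.599776;  D = +0.534605-0.271898i
d^2_{-1,1}: k∈[2..3] ⇒ +0.709031 -0.380517 = +0.328513;  D = +0.040532-0.326003i
d^2_{0,1}: k∈[1..2] ⇒ +0.456251 -0.734573 = -0.278321;  D = +0.209630+0.183079i
d^2_{1,1}: k∈[0..1] ⇒ +0.146796 -0.709031 = -0.562235;  D = +0.543525-0.143837i
d^2_{2,1}: single k=0 term ⇒ -0.372528;  D = +0.122648-0.351759i
Y_2^{m'}(θ=1.6434,φ=0.8986) and Σ D·Y over m':
  (+0.5346-0.2719i)·(-0.0863-0.3744i)  (+0.0405-0.3260i)·(-0.0348+0.0437i)  (+0.2096+0.1831i)·(-0.3104+0.0000i)  (+0.5435-0.1438i)·(+0.0348+0.0437i)  (+0.1226-0.3518i)·(-0.0863+0.3744i)
Y_2^1(R⁻¹ n̂) = -0.053804-0.125407i

Re=-0.0538 Im=-0.1254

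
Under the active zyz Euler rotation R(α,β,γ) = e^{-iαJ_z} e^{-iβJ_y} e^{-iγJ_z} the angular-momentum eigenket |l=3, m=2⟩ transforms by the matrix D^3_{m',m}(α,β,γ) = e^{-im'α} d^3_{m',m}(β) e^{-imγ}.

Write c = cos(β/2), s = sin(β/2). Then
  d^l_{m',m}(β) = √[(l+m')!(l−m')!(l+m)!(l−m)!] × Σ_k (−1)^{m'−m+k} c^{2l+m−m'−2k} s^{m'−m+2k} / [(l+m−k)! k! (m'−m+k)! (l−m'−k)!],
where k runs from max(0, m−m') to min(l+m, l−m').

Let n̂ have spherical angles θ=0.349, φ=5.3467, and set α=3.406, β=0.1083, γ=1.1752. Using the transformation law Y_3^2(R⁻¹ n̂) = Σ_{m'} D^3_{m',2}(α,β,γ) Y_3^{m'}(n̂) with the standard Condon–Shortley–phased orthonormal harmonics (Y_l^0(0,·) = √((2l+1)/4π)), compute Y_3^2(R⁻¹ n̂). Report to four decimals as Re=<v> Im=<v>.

Need the full column D^3_{m',2} for m'=−3..3 at α=3.406, β=0.1083, γ=1.1752.
cos(β/2)=0.998534, sin(β/2)=0.054124
d^3_{-3,2}: single k=5 term ⇒ +0.000001;  D = -0.000000+0.000001i
d^3_{-2,2}: k∈[4..5] ⇒ +0.000043 -0.000000 = +0.000043;  D = -0.000011-0.000041i
d^3_{-1,2}: k∈[3..4] ⇒ +0.000998 -0.000001 = +0.000997;  D = +0.000491+0.000867i
d^3_{0,2}: k∈[2..3] ⇒ +0.015951 -0.000047 = +0.015904;  D = -0.011180-0.011311i
d^3_{1,2}: k∈[1..2] ⇒ +0.169903 -0.000998 = +0.168905;  D = +0.146006+0.084918i
d^3_{2,2}: k∈[0..1] ⇒ +0.991238 -0.014561 = +0.976677;  D = -0.943251-0.253328i
d^3_{3,2}: single k=0 term ⇒ -0.131606;  D = -0.131606+0.000267i
Y_3^{m'}(θ=0.349,φ=5.3467) and Σ D·Y over m':
  (-0.0000+0.0000i)·(-0.0158+0.0054i)  (-0.0000-0.0000i)·(-0.0334+0.1072i)  (+0.0005+0.0009i)·(+0.2237+0.3040i)  (-0.0112-0.0113i)·(+0.4963+0.0000i)  (+0.1460+0.0849i)·(-0.2237+0.3040i)  (-0.9433-0.2533i)·(-0.0334-0.1072i)  (-0.1316+0.0003i)·(+0.0158+0.0054i)
Y_3^2(R⁻¹ n̂) = -0.061887+0.129008i

Re=-0.0619 Im=0.1290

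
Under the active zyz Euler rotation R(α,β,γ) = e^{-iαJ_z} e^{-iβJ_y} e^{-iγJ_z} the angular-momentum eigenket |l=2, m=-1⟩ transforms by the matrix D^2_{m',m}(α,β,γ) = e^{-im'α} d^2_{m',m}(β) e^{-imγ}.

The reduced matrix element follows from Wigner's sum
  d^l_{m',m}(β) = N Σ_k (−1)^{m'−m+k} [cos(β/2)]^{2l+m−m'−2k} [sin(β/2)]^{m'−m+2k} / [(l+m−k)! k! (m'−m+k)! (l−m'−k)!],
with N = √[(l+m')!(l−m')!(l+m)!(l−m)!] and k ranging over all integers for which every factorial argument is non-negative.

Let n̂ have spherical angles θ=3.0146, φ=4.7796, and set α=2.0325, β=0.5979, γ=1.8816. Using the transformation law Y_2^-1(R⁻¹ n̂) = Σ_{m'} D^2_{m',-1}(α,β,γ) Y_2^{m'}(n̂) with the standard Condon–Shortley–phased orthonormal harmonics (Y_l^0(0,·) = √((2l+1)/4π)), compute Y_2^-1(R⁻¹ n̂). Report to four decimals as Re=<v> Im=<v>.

Need the full column D^2_{m',-1} for m'=−2..2 at α=2.0325, β=0.5979, γ=1.8816.
cos(β/2)=0.955646, sin(β/2)=0.294517
d^2_{-2,-1}: single k=1 term ⇒ +0.514081;  D = +0.485235-0.169784i
d^2_{-1,-1}: k∈[0..1] ⇒ +0.834043 -0.237649 = +0.596394;  D = -0.427116-0.416243i
d^2_{0,-1}: k∈[0..1] ⇒ -0.629618 +0.059800 = -0.569818;  D = +0.174264-0.542517i
d^2_{1,-1}: k∈[0..1] ⇒ +0.237649 -0.007524 = +0.230125;  D = +0.227510-0.034594i
d^2_{2,-1}: single k=0 term ⇒ -0.048827;  D = +0.028075+0.039948i
Y_2^{m'}(θ=3.0146,φ=4.7796) and Σ D·Y over m':
  (+0.4852-0.1698i)·(-0.0061+0.0008i)  (-0.4271-0.4162i)·(-0.0065-0.0968i)  (+0.1743-0.5425i)·(+0.6156+0.0000i)  (+0.2275-0.0346i)·(+0.0065-0.0968i)  (+0.0281+0.0399i)·(-0.0061-0.0008i)
Y_2^-1(R⁻¹ n̂) = +0.064909-0.310983i

Re=0.0649 Im=-0.3110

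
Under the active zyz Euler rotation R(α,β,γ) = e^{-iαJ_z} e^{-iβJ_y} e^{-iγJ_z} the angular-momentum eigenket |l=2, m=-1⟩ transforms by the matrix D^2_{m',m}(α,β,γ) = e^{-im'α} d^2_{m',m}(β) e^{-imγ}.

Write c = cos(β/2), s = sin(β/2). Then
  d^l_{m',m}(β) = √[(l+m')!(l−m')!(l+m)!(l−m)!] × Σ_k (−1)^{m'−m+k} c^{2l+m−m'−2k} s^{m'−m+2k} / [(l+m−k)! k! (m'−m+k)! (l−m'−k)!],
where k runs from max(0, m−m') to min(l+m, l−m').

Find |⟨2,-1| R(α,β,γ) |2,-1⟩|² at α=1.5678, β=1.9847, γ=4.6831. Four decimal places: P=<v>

P=0.2909

D^2_{-1,-1}(1.5678,1.9847,4.6831) = e^{-i·-1·1.5678}·d^2_{-1,-1}(1.9847)·e^{-i·-1·4.6831}. Compute d first:
c=cos(1.9847/2)=0.546724, s=sin(1.9847/2)=0.837313; N=√[1·6·1·6]=6.000000
k∈{0,1} keeps every argument non-negative
  k=0: (−1)^0·6.0000/(6)·0.5467^4·0.8373^0 = +0.089345
  k=1: (−1)^1·6.0000/(2)·0.5467^2·0.8373^2 = -0.628685
d^2_{-1,-1}(1.9847) = +0.089345 -0.628685 = -0.539339
|D^2_{-1,-1}|² = |d^2_{-1,-1}(β)|² = (-0.539339)² = 0.290887 (the z-rotation phases have unit modulus)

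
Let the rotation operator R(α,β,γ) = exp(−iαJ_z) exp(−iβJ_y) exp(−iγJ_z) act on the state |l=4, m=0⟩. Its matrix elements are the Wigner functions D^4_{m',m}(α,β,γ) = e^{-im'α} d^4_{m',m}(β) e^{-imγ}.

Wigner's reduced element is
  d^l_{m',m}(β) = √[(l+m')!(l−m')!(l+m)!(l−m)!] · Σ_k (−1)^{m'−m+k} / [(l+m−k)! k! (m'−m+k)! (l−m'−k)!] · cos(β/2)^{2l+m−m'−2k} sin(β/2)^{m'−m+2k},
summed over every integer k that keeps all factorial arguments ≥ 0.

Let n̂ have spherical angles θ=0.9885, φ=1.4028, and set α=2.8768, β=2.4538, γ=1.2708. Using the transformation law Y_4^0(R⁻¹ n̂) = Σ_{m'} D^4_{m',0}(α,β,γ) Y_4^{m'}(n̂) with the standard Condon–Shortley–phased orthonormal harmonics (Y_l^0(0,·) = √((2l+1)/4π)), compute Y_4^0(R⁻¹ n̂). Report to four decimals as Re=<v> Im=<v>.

Need the full column D^4_{m',0} for m'=−4..4 at α=2.8768, β=2.4538, γ=1.2708.
cos(β/2)=0.337158, sin(β/2)=0.941448
d^4_{-4,0}: single k=4 term ⇒ +0.084931;  D = +0.041582-0.074056i
d^4_{-3,0}: k∈[3..4] ⇒ +0.043015 -0.335387 = -0.292372;  D = +0.204873-0.208586i
d^4_{-2,0}: k∈[2..4] ⇒ +0.012351 -0.256808 +0.750872 = +0.506416;  D = +0.437045-0.255829i
d^4_{-1,0}: k∈[1..4] ⇒ +0.002085 -0.097549 +0.760585 -0.988378 = -0.323256;  D = +0.311990-0.084599i
d^4_{0,0}: k∈[0..4] ⇒ +0.000167 -0.020831 +0.365444 -1.266382 +0.617122 = -0.304480;  D = -0.304480+0.000000i
d^4_{1,0}: k∈[0..3] ⇒ -0.002085 +0.097549 -0.760585 +0.988378 = +0.323256;  D = -0.311990-0.084599i
d^4_{2,0}: k∈[0..2] ⇒ +0.012351 -0.256808 +0.750872 = +0.506416;  D = +0.437045+0.255829i
d^4_{3,0}: k∈[0..1] ⇒ -0.043015 +0.335387 = +0.292372;  D = -0.204873-0.208586i
d^4_{4,0}: single k=0 term ⇒ +0.084931;  D = +0.041582+0.074056i
Y_4^{m'}(θ=0.9885,φ=1.4028) and Σ D·Y over m':
  (+0.0416-0.0741i)·(+0.1685+0.1341i)  (+0.2049-0.2086i)·(-0.1937+0.3512i)  (+0.4370-0.2558i)·(-0.2461-0.0859i)  (+0.3120-0.0846i)·(-0.0321+0.1892i)  (-0.3045+0.0000i)·(-0.3038+0.0000i)  (-0.3120-0.0846i)·(+0.0321+0.1892i)  (+0.4370+0.2558i)·(-0.2461+0.0859i)  (-0.2049-0.2086i)·(+0.1937+0.3512i)  (+0.0416+0.0741i)·(+0.1685-0.1341i)
Y_4^0(R⁻¹ n̂) = -0.053582-0.000000i

Re=-0.0536 Im=0.0000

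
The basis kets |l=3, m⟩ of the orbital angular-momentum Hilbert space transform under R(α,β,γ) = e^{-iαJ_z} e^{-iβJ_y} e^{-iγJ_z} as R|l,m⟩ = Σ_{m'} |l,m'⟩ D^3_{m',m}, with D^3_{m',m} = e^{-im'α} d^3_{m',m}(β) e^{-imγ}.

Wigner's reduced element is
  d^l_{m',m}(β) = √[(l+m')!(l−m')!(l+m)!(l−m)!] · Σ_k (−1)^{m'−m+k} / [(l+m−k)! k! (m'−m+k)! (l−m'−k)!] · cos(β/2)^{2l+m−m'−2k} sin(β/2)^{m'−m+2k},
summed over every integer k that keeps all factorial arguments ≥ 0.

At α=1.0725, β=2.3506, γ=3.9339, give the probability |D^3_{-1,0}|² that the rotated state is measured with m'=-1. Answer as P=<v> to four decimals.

Split into d^3_{-1,0}(β=2.3506) × two z-phases.
c=cos(2.3506/2)=0.385266, s=sin(2.3506/2)=0.922805; N=√[2·24·6·6]=41.569219
k∈{1,2,3} keeps every argument non-negative
  k=1: (−1)^0·41.5692/(12)·0.3853^5·0.9228^1 = +0.027133
  k=2: (−1)^1·41.5692/(4)·0.3853^3·0.9228^3 = -0.467009
  k=3: (−1)^2·41.5692/(12)·0.3853^1·0.9228^5 = +0.893105
d^3_{-1,0}(2.3506) = +0.027133 -0.467009 +0.893105 = +0.453229
|D^3_{-1,0}|² = |d^3_{-1,0}(β)|² = (+0.453229)² = 0.205417 (the z-rotation phases have unit modulus)

P=0.2054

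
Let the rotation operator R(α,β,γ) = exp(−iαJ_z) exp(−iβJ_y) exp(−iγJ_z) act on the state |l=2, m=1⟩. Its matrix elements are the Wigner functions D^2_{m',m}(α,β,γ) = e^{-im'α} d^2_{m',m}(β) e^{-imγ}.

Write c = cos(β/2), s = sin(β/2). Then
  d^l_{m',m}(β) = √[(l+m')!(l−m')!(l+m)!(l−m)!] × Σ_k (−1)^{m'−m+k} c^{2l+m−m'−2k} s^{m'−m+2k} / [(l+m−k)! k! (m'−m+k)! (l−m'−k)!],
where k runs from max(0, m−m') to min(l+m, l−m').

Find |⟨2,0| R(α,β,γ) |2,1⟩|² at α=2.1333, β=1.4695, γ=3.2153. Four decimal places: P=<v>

P=0.0152

First d^2_{0,1}(β=1.4695), then the phase factors e^{-i(0)α} and e^{-i(1)γ}:
c=cos(1.4695/2)=0.741998, s=sin(1.4695/2)=0.670402; N=√[2·2·6·1]=4.898979
k: max(0,(1)−(0))=1 … min(2+(1),2−(0))=2
  k=1: (−1)^0·4.8990/(2)·0.7420^3·0.6704^1 = +0.670841
  k=2: (−1)^1·4.8990/(2)·0.7420^1·0.6704^3 = -0.547626
d^2_{0,1}(1.4695) = +0.670841 -0.547626 = +0.123215
|D^2_{0,1}|² = |d^2_{0,1}(β)|² = (+0.123215)² = 0.015182 (the z-rotation phases have unit modulus)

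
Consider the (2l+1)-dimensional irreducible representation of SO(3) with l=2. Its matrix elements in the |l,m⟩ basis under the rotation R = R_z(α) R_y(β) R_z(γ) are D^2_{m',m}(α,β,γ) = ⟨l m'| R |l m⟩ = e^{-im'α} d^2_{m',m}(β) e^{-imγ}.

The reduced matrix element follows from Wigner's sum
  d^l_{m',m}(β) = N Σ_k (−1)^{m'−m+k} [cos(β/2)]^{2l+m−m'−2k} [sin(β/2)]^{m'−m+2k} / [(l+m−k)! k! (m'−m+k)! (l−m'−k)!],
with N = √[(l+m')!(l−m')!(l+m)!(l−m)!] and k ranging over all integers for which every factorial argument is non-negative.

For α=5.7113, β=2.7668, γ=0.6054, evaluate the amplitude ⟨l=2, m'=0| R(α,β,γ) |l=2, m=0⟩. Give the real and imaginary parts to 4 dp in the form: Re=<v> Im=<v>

Split into d^2_{0,0}(β=2.7668) × two z-phases.
c=cos(2.7668/2)=0.186301, s=sin(2.7668/2)=0.982493; N=√[2·2·2·2]=4.000000
The bounds max(0,m−m')=0 and min(l+m,l−m')=2 give 3 terms
  k=0: (−1)^0·4.0000/(4)·0.1863^4·0.9825^0 = +0.001205
  k=1: (−1)^1·4.0000/(1)·0.1863^2·0.9825^2 = -0.134014
  k=2: (−1)^2·4.0000/(4)·0.1863^0·0.9825^4 = +0.931788
d^2_{0,0}(2.7668) = +0.001205 -0.134014 +0.931788 = +0.798979
Attach z-rotation phases: D = e^{-i(0)(5.7113)}·(+0.798979)·e^{-i(0)(0.6054)} = +0.798979+0.000000i

Re=0.7990 Im=0.0000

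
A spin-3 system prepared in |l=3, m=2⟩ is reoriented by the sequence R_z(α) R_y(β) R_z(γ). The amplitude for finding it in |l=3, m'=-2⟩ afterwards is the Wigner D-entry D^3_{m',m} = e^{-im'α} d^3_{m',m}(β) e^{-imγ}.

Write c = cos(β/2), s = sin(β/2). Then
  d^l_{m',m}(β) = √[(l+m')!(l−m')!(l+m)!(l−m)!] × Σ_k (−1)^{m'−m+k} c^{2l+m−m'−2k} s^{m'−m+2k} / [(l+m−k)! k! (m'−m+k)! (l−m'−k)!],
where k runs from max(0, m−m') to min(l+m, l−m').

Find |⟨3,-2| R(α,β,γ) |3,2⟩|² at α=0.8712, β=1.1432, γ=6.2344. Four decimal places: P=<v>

P=0.0772

First d^3_{-2,2}(β=1.1432), then the phase factors e^{-i(-2)α} and e^{-i(2)γ}:
Half-angle: c=0.841036, s=0.540978. N=√(1·120·120·1)=120.000000
Admissible k: 4..5 (factorial args all ≥0)
  k=4: (−1)^0·120.0000/(24)·0.8410^2·0.5410^4 = +0.302914
  k=5: (−1)^1·120.0000/(120)·0.8410^0·0.5410^6 = -0.025066
d^3_{-2,2}(1.1432) = +0.302914 -0.025066 = +0.277848
|D^3_{-2,2}|² = |d^3_{-2,2}(β)|² = (+0.277848)² = 0.077200 (the z-rotation phases have unit modulus)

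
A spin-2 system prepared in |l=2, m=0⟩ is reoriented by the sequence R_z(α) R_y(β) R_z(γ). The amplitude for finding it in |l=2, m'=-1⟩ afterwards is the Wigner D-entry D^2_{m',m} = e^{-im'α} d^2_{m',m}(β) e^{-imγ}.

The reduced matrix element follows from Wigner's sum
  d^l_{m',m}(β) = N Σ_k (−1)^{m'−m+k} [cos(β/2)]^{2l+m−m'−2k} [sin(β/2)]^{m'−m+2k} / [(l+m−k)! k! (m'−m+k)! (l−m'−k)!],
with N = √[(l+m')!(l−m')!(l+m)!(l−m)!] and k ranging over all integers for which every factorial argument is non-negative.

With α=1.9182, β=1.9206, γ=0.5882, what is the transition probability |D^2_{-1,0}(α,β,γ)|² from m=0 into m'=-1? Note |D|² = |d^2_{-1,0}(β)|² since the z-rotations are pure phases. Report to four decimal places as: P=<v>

P=0.1555

First d^2_{-1,0}(β=1.9206), then the phase factors e^{-i(-1)α} and e^{-i(0)γ}:
c=cos(1.9206/2)=0.573274, s=sin(1.9206/2)=0.819364; N=√[1·6·2·2]=4.898979
k: max(0,(0)−(-1))=1 … min(2+(0),2−(-1))=2
  k=1: (−1)^0·4.8990/(2)·0.5733^3·0.8194^1 = +0.378129
  k=2: (−1)^1·4.8990/(2)·0.5733^1·0.8194^3 = -0.772446
d^2_{-1,0}(1.9206) = +0.378129 -0.772446 = -0.394317
|D^2_{-1,0}|² = |d^2_{-1,0}(β)|² = (-0.394317)² = 0.155486 (the z-rotation phases have unit modulus)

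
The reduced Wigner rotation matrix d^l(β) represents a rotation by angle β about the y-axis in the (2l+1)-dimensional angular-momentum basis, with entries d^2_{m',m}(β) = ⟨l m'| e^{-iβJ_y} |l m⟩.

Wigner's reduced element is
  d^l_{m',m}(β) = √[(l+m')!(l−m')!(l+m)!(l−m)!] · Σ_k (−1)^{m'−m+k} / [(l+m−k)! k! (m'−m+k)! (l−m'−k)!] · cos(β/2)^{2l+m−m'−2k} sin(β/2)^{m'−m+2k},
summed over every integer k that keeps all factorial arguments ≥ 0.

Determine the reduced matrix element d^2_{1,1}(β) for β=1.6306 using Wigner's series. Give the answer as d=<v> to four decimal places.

d=-0.5263

d^2_{1,1}(β=1.6306) via Wigner's sum:
With c≡cos(β/2)=0.685650 and s≡sin(β/2)=0.727931, N=[6·1·6·1]^{1/2}=6.000000
Admissible k: 0..1 (factorial args all ≥0)
  k=0: (−1)^0·6.0000/(6)·0.6857^4·0.7279^0 = +0.221009
  k=1: (−1)^1·6.0000/(2)·0.6857^2·0.7279^2 = -0.747321
d^2_{1,1}(1.6306) = +0.221009 -0.747321 = -0.526312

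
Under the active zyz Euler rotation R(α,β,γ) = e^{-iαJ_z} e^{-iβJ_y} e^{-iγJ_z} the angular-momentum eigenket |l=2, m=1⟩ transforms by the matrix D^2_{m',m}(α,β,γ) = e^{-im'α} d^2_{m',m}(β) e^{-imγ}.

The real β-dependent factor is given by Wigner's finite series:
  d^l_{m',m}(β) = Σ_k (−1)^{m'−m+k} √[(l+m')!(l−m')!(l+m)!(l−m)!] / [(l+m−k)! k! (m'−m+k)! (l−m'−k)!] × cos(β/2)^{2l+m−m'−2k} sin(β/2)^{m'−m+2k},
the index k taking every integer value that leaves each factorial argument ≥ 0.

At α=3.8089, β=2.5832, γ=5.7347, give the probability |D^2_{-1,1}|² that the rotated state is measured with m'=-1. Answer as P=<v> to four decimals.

P=0.4139

D^2_{-1,1}(3.8089,2.5832,5.7347) = e^{-i·-1·3.8089}·d^2_{-1,1}(2.5832)·e^{-i·1·5.7347}. Compute d first:
Half-angle: c=0.275583, s=0.961277. N=√(1·6·6·1)=6.000000
k: max(0,(1)−(-1))=2 … min(2+(1),2−(-1))=3
  k=2: (−1)^0·6.0000/(2)·0.2756^2·0.9613^2 = +0.210535
  k=3: (−1)^1·6.0000/(6)·0.2756^0·0.9613^4 = -0.853876
d^2_{-1,1}(2.5832) = +0.210535 -0.853876 = -0.643341
|D^2_{-1,1}|² = |d^2_{-1,1}(β)|² = (-0.643341)² = 0.413887 (the z-rotation phases have unit modulus)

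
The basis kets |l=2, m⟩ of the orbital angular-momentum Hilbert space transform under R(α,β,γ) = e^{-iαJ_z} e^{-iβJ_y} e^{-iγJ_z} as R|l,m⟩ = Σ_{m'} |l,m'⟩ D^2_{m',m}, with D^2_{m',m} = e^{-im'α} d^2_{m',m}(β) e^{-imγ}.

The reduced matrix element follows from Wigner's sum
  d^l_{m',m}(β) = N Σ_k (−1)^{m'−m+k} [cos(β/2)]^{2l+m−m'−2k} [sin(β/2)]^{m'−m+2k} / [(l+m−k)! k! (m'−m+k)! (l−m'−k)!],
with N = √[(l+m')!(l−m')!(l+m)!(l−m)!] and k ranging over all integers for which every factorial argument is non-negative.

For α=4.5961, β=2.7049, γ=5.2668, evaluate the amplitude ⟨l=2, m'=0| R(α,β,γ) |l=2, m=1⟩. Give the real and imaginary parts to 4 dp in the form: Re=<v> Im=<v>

First d^2_{0,1}(β=2.7049), then the phase factors e^{-i(0)α} and e^{-i(1)γ}:
Half-angle: c=0.216616, s=0.976257. N=√(2·2·6·1)=4.898979
k: max(0,(1)−(0))=1 … min(2+(1),2−(0))=2
  k=1: (−1)^0·4.8990/(2)·0.2166^3·0.9763^1 = +0.024306
  k=2: (−1)^1·4.8990/(2)·0.2166^1·0.9763^3 = -0.493694
d^2_{0,1}(2.7049) = +0.024306 -0.493694 = -0.469388
Attach z-rotation phases: D = e^{-i(0)(4.5961)}·(-0.469388)·e^{-i(1)(5.2668)} = -0.247106-0.399079i

Re=-0.2471 Im=-0.3991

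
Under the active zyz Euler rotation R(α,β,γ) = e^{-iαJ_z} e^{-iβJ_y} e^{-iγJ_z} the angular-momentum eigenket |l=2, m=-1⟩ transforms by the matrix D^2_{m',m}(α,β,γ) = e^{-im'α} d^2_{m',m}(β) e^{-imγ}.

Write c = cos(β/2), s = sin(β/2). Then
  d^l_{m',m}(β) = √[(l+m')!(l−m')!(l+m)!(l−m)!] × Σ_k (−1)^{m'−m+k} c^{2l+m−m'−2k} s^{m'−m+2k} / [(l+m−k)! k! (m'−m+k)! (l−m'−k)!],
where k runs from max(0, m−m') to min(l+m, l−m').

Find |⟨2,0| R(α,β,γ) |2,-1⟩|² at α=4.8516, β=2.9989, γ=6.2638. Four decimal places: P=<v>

P=0.0297

First d^2_{0,-1}(β=2.9989), then the phase factors e^{-i(0)α} and e^{-i(-1)γ}:
c=cos(2.9989/2)=0.071286, s=sin(2.9989/2)=0.997456; N=√[2·2·1·6]=4.898979
Admissible k: 0..1 (factorial args all ≥0)
  k=0: (−1)^1·4.8990/(2)·0.0713^3·0.9975^1 = -0.000885
  k=1: (−1)^2·4.8990/(2)·0.0713^1·0.9975^3 = +0.173285
d^2_{0,-1}(2.9989) = -0.000885 +0.173285 = +0.172399
|D^2_{0,-1}|² = |d^2_{0,-1}(β)|² = (+0.172399)² = 0.029722 (the z-rotation phases have unit modulus)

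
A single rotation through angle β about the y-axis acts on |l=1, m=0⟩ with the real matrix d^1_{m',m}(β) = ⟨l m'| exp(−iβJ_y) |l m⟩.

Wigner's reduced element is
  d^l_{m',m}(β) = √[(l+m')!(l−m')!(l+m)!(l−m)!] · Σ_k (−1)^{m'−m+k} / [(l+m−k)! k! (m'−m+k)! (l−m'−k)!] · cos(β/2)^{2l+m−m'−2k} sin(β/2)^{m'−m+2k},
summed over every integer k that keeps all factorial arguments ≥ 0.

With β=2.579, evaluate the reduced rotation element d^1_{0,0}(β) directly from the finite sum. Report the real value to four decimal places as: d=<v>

d=-0.8459

d^1_{0,0}(β=2.579) via Wigner's sum:
c=cos(2.579/2)=0.277601, s=sin(2.579/2)=0.960696; N=√[1·1·1·1]=1.000000
Admissible k: 0..1 (factorial args all ≥0)
  k=0: (−1)^0·1.0000/(1)·0.2776^2·0.9607^0 = +0.077062
  k=1: (−1)^1·1.0000/(1)·0.2776^0·0.9607^2 = -0.922938
d^1_{0,0}(2.579) = +0.077062 -0.922938 = -0.845875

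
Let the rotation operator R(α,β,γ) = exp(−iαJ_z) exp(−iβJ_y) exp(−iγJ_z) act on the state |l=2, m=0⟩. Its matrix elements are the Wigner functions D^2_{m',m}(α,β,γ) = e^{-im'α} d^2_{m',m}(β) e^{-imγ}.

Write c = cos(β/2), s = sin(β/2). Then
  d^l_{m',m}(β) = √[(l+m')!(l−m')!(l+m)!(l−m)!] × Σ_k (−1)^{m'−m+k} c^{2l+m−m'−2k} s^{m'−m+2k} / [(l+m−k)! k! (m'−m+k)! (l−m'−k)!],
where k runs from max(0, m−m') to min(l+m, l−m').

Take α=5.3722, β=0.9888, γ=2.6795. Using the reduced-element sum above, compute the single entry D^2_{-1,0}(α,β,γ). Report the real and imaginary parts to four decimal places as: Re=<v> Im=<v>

Re=0.3447 Im=-0.4444

D^2_{-1,0}(5.3722,0.9888,2.6795) = e^{-i·-1·5.3722}·d^2_{-1,0}(0.9888)·e^{-i·0·2.6795}. Compute d first:
Half-angle: c=0.880254, s=0.474504. N=√(1·6·2·2)=4.898979
k∈{1,2} keeps every argument non-negative
  k=1: (−1)^0·4.8990/(2)·0.8803^3·0.4745^1 = +0.792754
  k=2: (−1)^1·4.8990/(2)·0.8803^1·0.4745^3 = -0.230357
d^2_{-1,0}(0.9888) = +0.792754 -0.230357 = +0.562397
Attach z-rotation phases: D = e^{-i(-1)(5.3722)}·(+0.562397)·e^{-i(0)(2.6795)} = +0.344731-0.444354i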